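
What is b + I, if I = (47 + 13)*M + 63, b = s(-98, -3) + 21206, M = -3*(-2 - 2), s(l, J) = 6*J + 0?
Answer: 21971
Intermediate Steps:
s(l, J) = 6*J
M = 12 (M = -3*(-4) = 12)
b = 21188 (b = 6*(-3) + 21206 = -18 + 21206 = 21188)
I = 783 (I = (47 + 13)*12 + 63 = 60*12 + 63 = 720 + 63 = 783)
b + I = 21188 + 783 = 21971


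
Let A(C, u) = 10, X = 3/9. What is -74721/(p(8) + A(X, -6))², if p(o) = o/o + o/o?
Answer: -24907/48 ≈ -518.90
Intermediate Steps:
X = ⅓ (X = 3*(⅑) = ⅓ ≈ 0.33333)
p(o) = 2 (p(o) = 1 + 1 = 2)
-74721/(p(8) + A(X, -6))² = -74721/(2 + 10)² = -74721/(12²) = -74721/144 = -74721*1/144 = -24907/48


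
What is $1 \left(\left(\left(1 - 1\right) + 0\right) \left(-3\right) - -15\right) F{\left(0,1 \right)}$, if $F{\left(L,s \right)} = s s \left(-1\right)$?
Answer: $-15$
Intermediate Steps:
$F{\left(L,s \right)} = - s^{2}$ ($F{\left(L,s \right)} = s^{2} \left(-1\right) = - s^{2}$)
$1 \left(\left(\left(1 - 1\right) + 0\right) \left(-3\right) - -15\right) F{\left(0,1 \right)} = 1 \left(\left(\left(1 - 1\right) + 0\right) \left(-3\right) - -15\right) \left(- 1^{2}\right) = 1 \left(\left(0 + 0\right) \left(-3\right) + 15\right) \left(\left(-1\right) 1\right) = 1 \left(0 \left(-3\right) + 15\right) \left(-1\right) = 1 \left(0 + 15\right) \left(-1\right) = 1 \cdot 15 \left(-1\right) = 15 \left(-1\right) = -15$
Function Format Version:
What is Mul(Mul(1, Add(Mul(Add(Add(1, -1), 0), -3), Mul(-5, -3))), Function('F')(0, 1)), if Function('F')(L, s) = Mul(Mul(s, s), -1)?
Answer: -15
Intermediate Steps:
Function('F')(L, s) = Mul(-1, Pow(s, 2)) (Function('F')(L, s) = Mul(Pow(s, 2), -1) = Mul(-1, Pow(s, 2)))
Mul(Mul(1, Add(Mul(Add(Add(1, -1), 0), -3), Mul(-5, -3))), Function('F')(0, 1)) = Mul(Mul(1, Add(Mul(Add(Add(1, -1), 0), -3), Mul(-5, -3))), Mul(-1, Pow(1, 2))) = Mul(Mul(1, Add(Mul(Add(0, 0), -3), 15)), Mul(-1, 1)) = Mul(Mul(1, Add(Mul(0, -3), 15)), -1) = Mul(Mul(1, Add(0, 15)), -1) = Mul(Mul(1, 15), -1) = Mul(15, -1) = -15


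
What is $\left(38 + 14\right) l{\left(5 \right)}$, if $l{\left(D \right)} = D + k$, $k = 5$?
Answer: $520$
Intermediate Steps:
$l{\left(D \right)} = 5 + D$ ($l{\left(D \right)} = D + 5 = 5 + D$)
$\left(38 + 14\right) l{\left(5 \right)} = \left(38 + 14\right) \left(5 + 5\right) = 52 \cdot 10 = 520$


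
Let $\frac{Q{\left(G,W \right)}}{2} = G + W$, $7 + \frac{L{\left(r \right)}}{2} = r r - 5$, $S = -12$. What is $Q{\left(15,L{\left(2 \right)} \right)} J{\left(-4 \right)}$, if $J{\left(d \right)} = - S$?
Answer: $-24$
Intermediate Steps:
$L{\left(r \right)} = -24 + 2 r^{2}$ ($L{\left(r \right)} = -14 + 2 \left(r r - 5\right) = -14 + 2 \left(r^{2} - 5\right) = -14 + 2 \left(-5 + r^{2}\right) = -14 + \left(-10 + 2 r^{2}\right) = -24 + 2 r^{2}$)
$J{\left(d \right)} = 12$ ($J{\left(d \right)} = \left(-1\right) \left(-12\right) = 12$)
$Q{\left(G,W \right)} = 2 G + 2 W$ ($Q{\left(G,W \right)} = 2 \left(G + W\right) = 2 G + 2 W$)
$Q{\left(15,L{\left(2 \right)} \right)} J{\left(-4 \right)} = \left(2 \cdot 15 + 2 \left(-24 + 2 \cdot 2^{2}\right)\right) 12 = \left(30 + 2 \left(-24 + 2 \cdot 4\right)\right) 12 = \left(30 + 2 \left(-24 + 8\right)\right) 12 = \left(30 + 2 \left(-16\right)\right) 12 = \left(30 - 32\right) 12 = \left(-2\right) 12 = -24$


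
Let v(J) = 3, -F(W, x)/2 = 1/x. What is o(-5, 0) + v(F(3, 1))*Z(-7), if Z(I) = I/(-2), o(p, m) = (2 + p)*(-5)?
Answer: 51/2 ≈ 25.500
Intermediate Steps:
F(W, x) = -2/x
o(p, m) = -10 - 5*p
Z(I) = -I/2 (Z(I) = I*(-1/2) = -I/2)
o(-5, 0) + v(F(3, 1))*Z(-7) = (-10 - 5*(-5)) + 3*(-1/2*(-7)) = (-10 + 25) + 3*(7/2) = 15 + 21/2 = 51/2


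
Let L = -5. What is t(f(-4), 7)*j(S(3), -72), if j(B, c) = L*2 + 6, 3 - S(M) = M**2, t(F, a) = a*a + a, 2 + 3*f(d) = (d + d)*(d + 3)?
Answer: -224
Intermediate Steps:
f(d) = -2/3 + 2*d*(3 + d)/3 (f(d) = -2/3 + ((d + d)*(d + 3))/3 = -2/3 + ((2*d)*(3 + d))/3 = -2/3 + (2*d*(3 + d))/3 = -2/3 + 2*d*(3 + d)/3)
t(F, a) = a + a**2 (t(F, a) = a**2 + a = a + a**2)
S(M) = 3 - M**2
j(B, c) = -4 (j(B, c) = -5*2 + 6 = -10 + 6 = -4)
t(f(-4), 7)*j(S(3), -72) = (7*(1 + 7))*(-4) = (7*8)*(-4) = 56*(-4) = -224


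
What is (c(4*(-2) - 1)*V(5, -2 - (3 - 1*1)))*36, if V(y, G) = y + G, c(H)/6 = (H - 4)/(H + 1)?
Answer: 351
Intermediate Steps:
c(H) = 6*(-4 + H)/(1 + H) (c(H) = 6*((H - 4)/(H + 1)) = 6*((-4 + H)/(1 + H)) = 6*(-4 + H)/(1 + H))
V(y, G) = G + y
(c(4*(-2) - 1)*V(5, -2 - (3 - 1*1)))*36 = ((6*(-4 + (4*(-2) - 1))/(1 + (4*(-2) - 1)))*((-2 - (3 - 1*1)) + 5))*36 = ((6*(-4 + (-8 - 1))/(1 + (-8 - 1)))*((-2 - (3 - 1)) + 5))*36 = ((6*(-4 - 9)/(1 - 9))*((-2 - 1*2) + 5))*36 = ((6*(-13)/(-8))*((-2 - 2) + 5))*36 = ((6*(-⅛)*(-13))*(-4 + 5))*36 = ((39/4)*1)*36 = (39/4)*36 = 351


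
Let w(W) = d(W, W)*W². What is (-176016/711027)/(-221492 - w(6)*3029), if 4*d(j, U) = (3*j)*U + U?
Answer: 29336/394530632607 ≈ 7.4357e-8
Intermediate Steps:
d(j, U) = U/4 + 3*U*j/4 (d(j, U) = ((3*j)*U + U)/4 = (3*U*j + U)/4 = (U + 3*U*j)/4 = U/4 + 3*U*j/4)
w(W) = W³*(1 + 3*W)/4 (w(W) = (W*(1 + 3*W)/4)*W² = W³*(1 + 3*W)/4)
(-176016/711027)/(-221492 - w(6)*3029) = (-176016/711027)/(-221492 - (¼)*6³*(1 + 3*6)*3029) = (-176016*1/711027)/(-221492 - (¼)*216*(1 + 18)*3029) = -58672/(237009*(-221492 - (¼)*216*19*3029)) = -58672/(237009*(-221492 - 1026*3029)) = -58672/(237009*(-221492 - 1*3107754)) = -58672/(237009*(-221492 - 3107754)) = -58672/237009/(-3329246) = -58672/237009*(-1/3329246) = 29336/394530632607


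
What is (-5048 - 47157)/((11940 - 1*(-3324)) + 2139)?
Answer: -52205/17403 ≈ -2.9998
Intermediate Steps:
(-5048 - 47157)/((11940 - 1*(-3324)) + 2139) = -52205/((11940 + 3324) + 2139) = -52205/(15264 + 2139) = -52205/17403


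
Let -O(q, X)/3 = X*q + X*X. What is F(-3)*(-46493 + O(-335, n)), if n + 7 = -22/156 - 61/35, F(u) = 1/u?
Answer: 138271349059/7452900 ≈ 18553.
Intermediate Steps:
F(u) = 1/u
n = -24253/2730 (n = -7 + (-22/156 - 61/35) = -7 + (-22*1/156 - 61*1/35) = -7 + (-11/78 - 61/35) = -7 - 5143/2730 = -24253/2730 ≈ -8.8839)
O(q, X) = -3*X**2 - 3*X*q (O(q, X) = -3*(X*q + X*X) = -3*(X*q + X**2) = -3*(X**2 + X*q) = -3*X**2 - 3*X*q)
F(-3)*(-46493 + O(-335, n)) = (-46493 - 3*(-24253/2730)*(-24253/2730 - 335))/(-3) = -(-46493 - 3*(-24253/2730)*(-938803/2730))/3 = -(-46493 - 22768789159/2484300)/3 = -1/3*(-138271349059/2484300) = 138271349059/7452900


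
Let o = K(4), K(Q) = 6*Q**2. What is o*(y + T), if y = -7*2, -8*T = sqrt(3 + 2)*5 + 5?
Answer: -1404 - 60*sqrt(5) ≈ -1538.2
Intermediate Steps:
o = 96 (o = 6*4**2 = 6*16 = 96)
T = -5/8 - 5*sqrt(5)/8 (T = -(sqrt(3 + 2)*5 + 5)/8 = -(sqrt(5)*5 + 5)/8 = -(5*sqrt(5) + 5)/8 = -(5 + 5*sqrt(5))/8 = -5/8 - 5*sqrt(5)/8 ≈ -2.0225)
y = -14
o*(y + T) = 96*(-14 + (-5/8 - 5*sqrt(5)/8)) = 96*(-117/8 - 5*sqrt(5)/8) = -1404 - 60*sqrt(5)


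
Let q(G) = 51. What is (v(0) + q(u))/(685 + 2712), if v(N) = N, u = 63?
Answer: 51/3397 ≈ 0.015013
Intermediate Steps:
(v(0) + q(u))/(685 + 2712) = (0 + 51)/(685 + 2712) = 51/3397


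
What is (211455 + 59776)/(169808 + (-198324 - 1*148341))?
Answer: -271231/176857 ≈ -1.5336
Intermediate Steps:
(211455 + 59776)/(169808 + (-198324 - 1*148341)) = 271231/(169808 + (-198324 - 148341)) = 271231/(169808 - 346665) = 271231/(-176857) = 271231*(-1/176857) = -271231/176857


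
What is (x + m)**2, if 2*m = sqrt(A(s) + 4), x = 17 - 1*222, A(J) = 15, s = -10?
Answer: (410 - sqrt(19))**2/4 ≈ 41136.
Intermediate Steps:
x = -205 (x = 17 - 222 = -205)
m = sqrt(19)/2 (m = sqrt(15 + 4)/2 = sqrt(19)/2 ≈ 2.1795)
(x + m)**2 = (-205 + sqrt(19)/2)**2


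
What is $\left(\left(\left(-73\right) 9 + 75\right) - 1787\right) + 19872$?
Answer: $17503$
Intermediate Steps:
$\left(\left(\left(-73\right) 9 + 75\right) - 1787\right) + 19872 = \left(\left(-657 + 75\right) + \left(-15401 + 13614\right)\right) + 19872 = \left(-582 - 1787\right) + 19872 = -2369 + 19872 = 17503$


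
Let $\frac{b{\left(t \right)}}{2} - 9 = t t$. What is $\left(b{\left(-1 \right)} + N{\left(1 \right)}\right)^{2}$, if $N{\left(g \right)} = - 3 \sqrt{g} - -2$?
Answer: $361$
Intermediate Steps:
$N{\left(g \right)} = 2 - 3 \sqrt{g}$ ($N{\left(g \right)} = - 3 \sqrt{g} + 2 = 2 - 3 \sqrt{g}$)
$b{\left(t \right)} = 18 + 2 t^{2}$ ($b{\left(t \right)} = 18 + 2 t t = 18 + 2 t^{2}$)
$\left(b{\left(-1 \right)} + N{\left(1 \right)}\right)^{2} = \left(\left(18 + 2 \left(-1\right)^{2}\right) + \left(2 - 3 \sqrt{1}\right)\right)^{2} = \left(\left(18 + 2 \cdot 1\right) + \left(2 - 3\right)\right)^{2} = \left(\left(18 + 2\right) + \left(2 - 3\right)\right)^{2} = \left(20 - 1\right)^{2} = 19^{2} = 361$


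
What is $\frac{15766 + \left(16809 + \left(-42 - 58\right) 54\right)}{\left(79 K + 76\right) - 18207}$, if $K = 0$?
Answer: $- \frac{27175}{18131} \approx -1.4988$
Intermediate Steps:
$\frac{15766 + \left(16809 + \left(-42 - 58\right) 54\right)}{\left(79 K + 76\right) - 18207} = \frac{15766 + \left(16809 + \left(-42 - 58\right) 54\right)}{\left(79 \cdot 0 + 76\right) - 18207} = \frac{15766 + \left(16809 - 5400\right)}{\left(0 + 76\right) - 18207} = \frac{15766 + \left(16809 - 5400\right)}{76 - 18207} = \frac{15766 + 11409}{-18131} = 27175 \left(- \frac{1}{18131}\right) = - \frac{27175}{18131}$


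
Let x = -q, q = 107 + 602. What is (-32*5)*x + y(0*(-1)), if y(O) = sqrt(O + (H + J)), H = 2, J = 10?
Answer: 113440 + 2*sqrt(3) ≈ 1.1344e+5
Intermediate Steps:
q = 709
x = -709 (x = -1*709 = -709)
y(O) = sqrt(12 + O) (y(O) = sqrt(O + (2 + 10)) = sqrt(O + 12) = sqrt(12 + O))
(-32*5)*x + y(0*(-1)) = -32*5*(-709) + sqrt(12 + 0*(-1)) = -160*(-709) + sqrt(12 + 0) = 113440 + sqrt(12) = 113440 + 2*sqrt(3)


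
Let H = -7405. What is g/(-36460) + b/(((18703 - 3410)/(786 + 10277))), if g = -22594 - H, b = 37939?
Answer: 15303192749597/557582780 ≈ 27446.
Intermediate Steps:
g = -15189 (g = -22594 - 1*(-7405) = -22594 + 7405 = -15189)
g/(-36460) + b/(((18703 - 3410)/(786 + 10277))) = -15189/(-36460) + 37939/(((18703 - 3410)/(786 + 10277))) = -15189*(-1/36460) + 37939/((15293/11063)) = 15189/36460 + 37939/((15293*(1/11063))) = 15189/36460 + 37939/(15293/11063) = 15189/36460 + 37939*(11063/15293) = 15189/36460 + 419719157/15293 = 15303192749597/557582780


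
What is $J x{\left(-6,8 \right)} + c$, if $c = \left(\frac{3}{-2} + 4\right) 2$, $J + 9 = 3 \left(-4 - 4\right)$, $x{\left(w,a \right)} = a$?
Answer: $-259$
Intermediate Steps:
$J = -33$ ($J = -9 + 3 \left(-4 - 4\right) = -9 + 3 \left(-8\right) = -9 - 24 = -33$)
$c = 5$ ($c = \left(3 \left(- \frac{1}{2}\right) + 4\right) 2 = \left(- \frac{3}{2} + 4\right) 2 = \frac{5}{2} \cdot 2 = 5$)
$J x{\left(-6,8 \right)} + c = \left(-33\right) 8 + 5 = -264 + 5 = -259$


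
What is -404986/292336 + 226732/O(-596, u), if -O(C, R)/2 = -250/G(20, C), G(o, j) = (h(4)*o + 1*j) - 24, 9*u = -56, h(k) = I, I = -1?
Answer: -1060515877557/3654200 ≈ -2.9022e+5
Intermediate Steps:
h(k) = -1
u = -56/9 (u = (⅑)*(-56) = -56/9 ≈ -6.2222)
G(o, j) = -24 + j - o (G(o, j) = (-o + 1*j) - 24 = (-o + j) - 24 = (j - o) - 24 = -24 + j - o)
O(C, R) = 500/(-44 + C) (O(C, R) = -(-500)/(-24 + C - 1*20) = -(-500)/(-24 + C - 20) = -(-500)/(-44 + C) = 500/(-44 + C))
-404986/292336 + 226732/O(-596, u) = -404986/292336 + 226732/((500/(-44 - 596))) = -404986*1/292336 + 226732/((500/(-640))) = -202493/146168 + 226732/((500*(-1/640))) = -202493/146168 + 226732/(-25/32) = -202493/146168 + 226732*(-32/25) = -202493/146168 - 7255424/25 = -1060515877557/3654200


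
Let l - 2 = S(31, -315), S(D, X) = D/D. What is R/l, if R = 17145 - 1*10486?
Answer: 6659/3 ≈ 2219.7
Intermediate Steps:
S(D, X) = 1
l = 3 (l = 2 + 1 = 3)
R = 6659 (R = 17145 - 10486 = 6659)
R/l = 6659/3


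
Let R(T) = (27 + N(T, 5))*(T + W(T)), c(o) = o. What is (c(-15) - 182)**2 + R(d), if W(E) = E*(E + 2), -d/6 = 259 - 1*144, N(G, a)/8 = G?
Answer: -2603807981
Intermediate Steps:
N(G, a) = 8*G
d = -690 (d = -6*(259 - 1*144) = -6*(259 - 144) = -6*115 = -690)
W(E) = E*(2 + E)
R(T) = (27 + 8*T)*(T + T*(2 + T))
(c(-15) - 182)**2 + R(d) = (-15 - 182)**2 - 690*(81 + 8*(-690)**2 + 51*(-690)) = (-197)**2 - 690*(81 + 8*476100 - 35190) = 38809 - 690*(81 + 3808800 - 35190) = 38809 - 690*3773691 = 38809 - 2603846790 = -2603807981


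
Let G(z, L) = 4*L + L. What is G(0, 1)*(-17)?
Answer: -85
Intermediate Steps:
G(z, L) = 5*L
G(0, 1)*(-17) = (5*1)*(-17) = 5*(-17) = -85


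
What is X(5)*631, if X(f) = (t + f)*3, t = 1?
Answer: 11358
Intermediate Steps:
X(f) = 3 + 3*f (X(f) = (1 + f)*3 = 3 + 3*f)
X(5)*631 = (3 + 3*5)*631 = (3 + 15)*631 = 18*631 = 11358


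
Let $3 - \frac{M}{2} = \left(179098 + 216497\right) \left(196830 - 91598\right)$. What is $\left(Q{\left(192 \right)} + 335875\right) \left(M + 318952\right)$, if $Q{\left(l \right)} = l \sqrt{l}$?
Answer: $-27964343599601750 - 127884575419392 \sqrt{3} \approx -2.8186 \cdot 10^{16}$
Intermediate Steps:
$M = -83258506074$ ($M = 6 - 2 \left(179098 + 216497\right) \left(196830 - 91598\right) = 6 - 2 \cdot 395595 \cdot 105232 = 6 - 83258506080 = -83258506074$)
$Q{\left(l \right)} = l^{\frac{3}{2}}$
$\left(Q{\left(192 \right)} + 335875\right) \left(M + 318952\right) = \left(192^{\frac{3}{2}} + 335875\right) \left(-83258506074 + 318952\right) = \left(1536 \sqrt{3} + 335875\right) \left(-83258187122\right) = \left(335875 + 1536 \sqrt{3}\right) \left(-83258187122\right) = -27964343599601750 - 127884575419392 \sqrt{3}$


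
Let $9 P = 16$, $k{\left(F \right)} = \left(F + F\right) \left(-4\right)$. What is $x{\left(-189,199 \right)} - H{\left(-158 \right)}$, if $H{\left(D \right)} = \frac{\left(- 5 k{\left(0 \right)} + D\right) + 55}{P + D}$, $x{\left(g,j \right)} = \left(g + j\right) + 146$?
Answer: $\frac{218409}{1406} \approx 155.34$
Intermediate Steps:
$x{\left(g,j \right)} = 146 + g + j$
$k{\left(F \right)} = - 8 F$ ($k{\left(F \right)} = 2 F \left(-4\right) = - 8 F$)
$P = \frac{16}{9}$ ($P = \frac{1}{9} \cdot 16 = \frac{16}{9} \approx 1.7778$)
$H{\left(D \right)} = \frac{55 + D}{\frac{16}{9} + D}$ ($H{\left(D \right)} = \frac{\left(- 5 \left(\left(-8\right) 0\right) + D\right) + 55}{\frac{16}{9} + D} = \frac{\left(\left(-5\right) 0 + D\right) + 55}{\frac{16}{9} + D} = \frac{\left(0 + D\right) + 55}{\frac{16}{9} + D} = \frac{D + 55}{\frac{16}{9} + D} = \frac{55 + D}{\frac{16}{9} + D}$)
$x{\left(-189,199 \right)} - H{\left(-158 \right)} = \left(146 - 189 + 199\right) - \frac{9 \left(55 - 158\right)}{16 + 9 \left(-158\right)} = 156 - 9 \frac{1}{16 - 1422} \left(-103\right) = 156 - 9 \frac{1}{-1406} \left(-103\right) = 156 - 9 \left(- \frac{1}{1406}\right) \left(-103\right) = 156 - \frac{927}{1406} = \frac{218409}{1406}$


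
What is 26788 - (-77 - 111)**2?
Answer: -8556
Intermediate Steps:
26788 - (-77 - 111)**2 = 26788 - 1*(-188)**2 = 26788 - 1*35344 = 26788 - 35344 = -8556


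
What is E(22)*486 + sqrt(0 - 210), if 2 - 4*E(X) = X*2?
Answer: -5103 + I*sqrt(210) ≈ -5103.0 + 14.491*I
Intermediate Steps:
E(X) = 1/2 - X/2 (E(X) = 1/2 - X*2/4 = 1/2 - X/2)
E(22)*486 + sqrt(0 - 210) = (1/2 - 1/2*22)*486 + sqrt(0 - 210) = (1/2 - 11)*486 + sqrt(-210) = -21/2*486 + I*sqrt(210) = -5103 + I*sqrt(210)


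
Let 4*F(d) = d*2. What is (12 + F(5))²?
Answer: 841/4 ≈ 210.25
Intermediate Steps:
F(d) = d/2 (F(d) = (d*2)/4 = (2*d)/4 = d/2)
(12 + F(5))² = (12 + (½)*5)² = (12 + 5/2)² = (29/2)² = 841/4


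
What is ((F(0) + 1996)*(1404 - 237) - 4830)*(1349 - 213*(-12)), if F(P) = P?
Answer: 9077180310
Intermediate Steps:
((F(0) + 1996)*(1404 - 237) - 4830)*(1349 - 213*(-12)) = ((0 + 1996)*(1404 - 237) - 4830)*(1349 - 213*(-12)) = (1996*1167 - 4830)*(1349 + 2556) = (2329332 - 4830)*3905 = 2324502*3905 = 9077180310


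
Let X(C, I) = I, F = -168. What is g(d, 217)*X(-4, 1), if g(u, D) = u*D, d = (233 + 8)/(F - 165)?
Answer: -52297/333 ≈ -157.05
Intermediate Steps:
d = -241/333 (d = (233 + 8)/(-168 - 165) = 241/(-333) = 241*(-1/333) = -241/333 ≈ -0.72372)
g(u, D) = D*u
g(d, 217)*X(-4, 1) = (217*(-241/333))*1 = -52297/333*1 = -52297/333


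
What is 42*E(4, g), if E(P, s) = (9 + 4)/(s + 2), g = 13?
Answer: 182/5 ≈ 36.400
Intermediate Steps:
E(P, s) = 13/(2 + s)
42*E(4, g) = 42*(13/(2 + 13)) = 42*(13/15) = 182/5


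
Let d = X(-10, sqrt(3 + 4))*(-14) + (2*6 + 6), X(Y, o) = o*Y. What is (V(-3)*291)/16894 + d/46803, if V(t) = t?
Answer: -13518309/263563294 + 140*sqrt(7)/46803 ≈ -0.043376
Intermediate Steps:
X(Y, o) = Y*o
d = 18 + 140*sqrt(7) (d = -10*sqrt(3 + 4)*(-14) + (2*6 + 6) = -10*sqrt(7)*(-14) + (12 + 6) = 140*sqrt(7) + 18 = 18 + 140*sqrt(7) ≈ 388.41)
(V(-3)*291)/16894 + d/46803 = -3*291/16894 + (18 + 140*sqrt(7))/46803 = -873*1/16894 + (18 + 140*sqrt(7))*(1/46803) = -873/16894 + (6/15601 + 140*sqrt(7)/46803) = -13518309/263563294 + 140*sqrt(7)/46803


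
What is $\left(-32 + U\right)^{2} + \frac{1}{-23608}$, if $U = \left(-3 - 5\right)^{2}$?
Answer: $\frac{24174591}{23608} \approx 1024.0$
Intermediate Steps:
$U = 64$ ($U = \left(-8\right)^{2} = 64$)
$\left(-32 + U\right)^{2} + \frac{1}{-23608} = \left(-32 + 64\right)^{2} + \frac{1}{-23608} = 32^{2} - \frac{1}{23608} = 1024 - \frac{1}{23608} = \frac{24174591}{23608}$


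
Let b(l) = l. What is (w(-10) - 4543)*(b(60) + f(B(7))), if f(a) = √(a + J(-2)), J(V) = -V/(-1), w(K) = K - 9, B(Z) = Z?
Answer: -273720 - 4562*√5 ≈ -2.8392e+5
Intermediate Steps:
w(K) = -9 + K
J(V) = V (J(V) = -V*(-1) = -(-1)*V = V)
f(a) = √(-2 + a) (f(a) = √(a - 2) = √(-2 + a))
(w(-10) - 4543)*(b(60) + f(B(7))) = ((-9 - 10) - 4543)*(60 + √(-2 + 7)) = (-19 - 4543)*(60 + √5) = -4562*(60 + √5) = -273720 - 4562*√5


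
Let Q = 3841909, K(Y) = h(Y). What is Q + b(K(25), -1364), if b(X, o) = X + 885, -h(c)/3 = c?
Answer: 3842719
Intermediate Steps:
h(c) = -3*c
K(Y) = -3*Y
b(X, o) = 885 + X
Q + b(K(25), -1364) = 3841909 + (885 - 3*25) = 3841909 + (885 - 75) = 3841909 + 810 = 3842719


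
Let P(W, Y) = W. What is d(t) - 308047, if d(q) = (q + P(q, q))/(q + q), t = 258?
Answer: -308046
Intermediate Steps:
d(q) = 1 (d(q) = (q + q)/(q + q) = (2*q)/((2*q)) = (2*q)*(1/(2*q)) = 1)
d(t) - 308047 = 1 - 308047 = -308046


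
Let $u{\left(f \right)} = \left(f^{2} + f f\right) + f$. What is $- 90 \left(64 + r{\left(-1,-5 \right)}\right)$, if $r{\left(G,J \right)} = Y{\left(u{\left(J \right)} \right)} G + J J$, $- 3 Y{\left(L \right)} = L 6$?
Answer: $-16110$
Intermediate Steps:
$u{\left(f \right)} = f + 2 f^{2}$ ($u{\left(f \right)} = \left(f^{2} + f^{2}\right) + f = 2 f^{2} + f = f + 2 f^{2}$)
$Y{\left(L \right)} = - 2 L$ ($Y{\left(L \right)} = - \frac{L 6}{3} = - \frac{6 L}{3} = - 2 L$)
$r{\left(G,J \right)} = J^{2} - 2 G J \left(1 + 2 J\right)$ ($r{\left(G,J \right)} = - 2 J \left(1 + 2 J\right) G + J J = - 2 J \left(1 + 2 J\right) G + J^{2} = - 2 G J \left(1 + 2 J\right) + J^{2} = J^{2} - 2 G J \left(1 + 2 J\right)$)
$- 90 \left(64 + r{\left(-1,-5 \right)}\right) = - 90 \left(64 - 5 \left(-5 - - 2 \left(1 + 2 \left(-5\right)\right)\right)\right) = - 90 \left(64 - 5 \left(-5 - - 2 \left(1 - 10\right)\right)\right) = - 90 \left(64 - 5 \left(-5 - \left(-2\right) \left(-9\right)\right)\right) = - 90 \left(64 - 5 \left(-5 - 18\right)\right) = - 90 \left(64 - -115\right) = - 90 \left(64 + 115\right) = \left(-90\right) 179 = -16110$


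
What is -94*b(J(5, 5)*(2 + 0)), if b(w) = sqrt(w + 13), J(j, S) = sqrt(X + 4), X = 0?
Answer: -94*sqrt(17) ≈ -387.57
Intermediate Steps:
J(j, S) = 2 (J(j, S) = sqrt(0 + 4) = sqrt(4) = 2)
b(w) = sqrt(13 + w)
-94*b(J(5, 5)*(2 + 0)) = -94*sqrt(13 + 2*(2 + 0)) = -94*sqrt(13 + 2*2) = -94*sqrt(13 + 4) = -94*sqrt(17)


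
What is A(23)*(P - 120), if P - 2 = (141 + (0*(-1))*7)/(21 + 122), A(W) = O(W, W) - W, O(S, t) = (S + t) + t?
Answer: -769718/143 ≈ -5382.6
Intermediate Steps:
O(S, t) = S + 2*t
A(W) = 2*W (A(W) = (W + 2*W) - W = 3*W - W = 2*W)
P = 427/143 (P = 2 + (141 + (0*(-1))*7)/(21 + 122) = 2 + (141 + 0*7)/143 = 2 + (141 + 0)*(1/143) = 2 + 141*(1/143) = 2 + 141/143 = 427/143 ≈ 2.9860)
A(23)*(P - 120) = (2*23)*(427/143 - 120) = 46*(-16733/143) = -769718/143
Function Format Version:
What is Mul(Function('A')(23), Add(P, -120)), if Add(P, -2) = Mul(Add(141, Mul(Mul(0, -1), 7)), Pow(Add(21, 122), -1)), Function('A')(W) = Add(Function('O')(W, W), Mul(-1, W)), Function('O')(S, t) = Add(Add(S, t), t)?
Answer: Rational(-769718, 143) ≈ -5382.6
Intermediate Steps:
Function('O')(S, t) = Add(S, Mul(2, t))
Function('A')(W) = Mul(2, W) (Function('A')(W) = Add(Add(W, Mul(2, W)), Mul(-1, W)) = Add(Mul(3, W), Mul(-1, W)) = Mul(2, W))
P = Rational(427, 143) (P = Add(2, Mul(Add(141, Mul(Mul(0, -1), 7)), Pow(Add(21, 122), -1))) = Add(2, Mul(Add(141, Mul(0, 7)), Pow(143, -1))) = Add(2, Mul(Add(141, 0), Rational(1, 143))) = Add(2, Mul(141, Rational(1, 143))) = Add(2, Rational(141, 143)) = Rational(427, 143) ≈ 2.9860)
Mul(Function('A')(23), Add(P, -120)) = Mul(Mul(2, 23), Add(Rational(427, 143), -120)) = Mul(46, Rational(-16733, 143)) = Rational(-769718, 143)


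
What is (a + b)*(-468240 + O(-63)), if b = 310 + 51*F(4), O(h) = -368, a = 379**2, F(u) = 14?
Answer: -67791176320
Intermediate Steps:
a = 143641
b = 1024 (b = 310 + 51*14 = 310 + 714 = 1024)
(a + b)*(-468240 + O(-63)) = (143641 + 1024)*(-468240 - 368) = 144665*(-468608) = -67791176320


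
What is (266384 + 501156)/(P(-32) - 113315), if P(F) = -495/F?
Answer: -4912256/725117 ≈ -6.7744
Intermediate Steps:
(266384 + 501156)/(P(-32) - 113315) = (266384 + 501156)/(-495/(-32) - 113315) = 767540/(-495*(-1/32) - 113315) = 767540/(495/32 - 113315) = 767540/(-3625585/32) = 767540*(-32/3625585) = -4912256/725117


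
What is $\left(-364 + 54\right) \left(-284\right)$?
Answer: $88040$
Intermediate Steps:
$\left(-364 + 54\right) \left(-284\right) = \left(-310\right) \left(-284\right) = 88040$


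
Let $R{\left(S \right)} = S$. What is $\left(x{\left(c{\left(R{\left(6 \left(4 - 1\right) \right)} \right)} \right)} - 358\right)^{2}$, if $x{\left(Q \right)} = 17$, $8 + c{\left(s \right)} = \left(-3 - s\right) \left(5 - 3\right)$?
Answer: $116281$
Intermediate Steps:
$c{\left(s \right)} = -14 - 2 s$ ($c{\left(s \right)} = -8 + \left(-3 - s\right) \left(5 - 3\right) = -8 + \left(-3 - s\right) 2 = -8 - \left(6 + 2 s\right) = -14 - 2 s$)
$\left(x{\left(c{\left(R{\left(6 \left(4 - 1\right) \right)} \right)} \right)} - 358\right)^{2} = \left(17 - 358\right)^{2} = \left(-341\right)^{2} = 116281$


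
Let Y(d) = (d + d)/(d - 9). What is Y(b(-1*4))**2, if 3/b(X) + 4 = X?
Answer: 4/625 ≈ 0.0064000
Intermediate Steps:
b(X) = 3/(-4 + X)
Y(d) = 2*d/(-9 + d) (Y(d) = (2*d)/(-9 + d) = 2*d/(-9 + d))
Y(b(-1*4))**2 = (2*(3/(-4 - 1*4))/(-9 + 3/(-4 - 1*4)))**2 = (2*(3/(-4 - 4))/(-9 + 3/(-4 - 4)))**2 = (2*(3/(-8))/(-9 + 3/(-8)))**2 = (2*(3*(-1/8))/(-9 + 3*(-1/8)))**2 = (2*(-3/8)/(-9 - 3/8))**2 = (2*(-3/8)/(-75/8))**2 = (2*(-3/8)*(-8/75))**2 = (2/25)**2 = 4/625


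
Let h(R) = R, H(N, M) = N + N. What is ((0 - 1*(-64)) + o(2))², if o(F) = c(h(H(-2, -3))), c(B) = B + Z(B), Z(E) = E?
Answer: 3136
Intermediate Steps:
H(N, M) = 2*N
c(B) = 2*B (c(B) = B + B = 2*B)
o(F) = -8 (o(F) = 2*(2*(-2)) = 2*(-4) = -8)
((0 - 1*(-64)) + o(2))² = ((0 - 1*(-64)) - 8)² = ((0 + 64) - 8)² = (64 - 8)² = 56² = 3136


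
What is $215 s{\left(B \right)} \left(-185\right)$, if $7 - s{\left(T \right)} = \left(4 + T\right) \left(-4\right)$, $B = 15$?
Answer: $-3301325$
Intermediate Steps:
$s{\left(T \right)} = 23 + 4 T$ ($s{\left(T \right)} = 7 - \left(4 + T\right) \left(-4\right) = 7 - \left(-16 - 4 T\right) = 7 + \left(16 + 4 T\right) = 23 + 4 T$)
$215 s{\left(B \right)} \left(-185\right) = 215 \left(23 + 4 \cdot 15\right) \left(-185\right) = 215 \left(23 + 60\right) \left(-185\right) = 215 \cdot 83 \left(-185\right) = 17845 \left(-185\right) = -3301325$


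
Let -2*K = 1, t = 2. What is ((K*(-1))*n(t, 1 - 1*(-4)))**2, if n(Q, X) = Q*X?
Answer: 25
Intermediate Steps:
K = -1/2 (K = -1/2*1 = -1/2 ≈ -0.50000)
((K*(-1))*n(t, 1 - 1*(-4)))**2 = ((-1/2*(-1))*(2*(1 - 1*(-4))))**2 = ((2*(1 + 4))/2)**2 = ((2*5)/2)**2 = ((1/2)*10)**2 = 5**2 = 25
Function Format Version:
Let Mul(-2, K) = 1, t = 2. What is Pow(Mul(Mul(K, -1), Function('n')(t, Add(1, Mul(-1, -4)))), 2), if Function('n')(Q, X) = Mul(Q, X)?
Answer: 25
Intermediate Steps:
K = Rational(-1, 2) (K = Mul(Rational(-1, 2), 1) = Rational(-1, 2) ≈ -0.50000)
Pow(Mul(Mul(K, -1), Function('n')(t, Add(1, Mul(-1, -4)))), 2) = Pow(Mul(Mul(Rational(-1, 2), -1), Mul(2, Add(1, Mul(-1, -4)))), 2) = Pow(Mul(Rational(1, 2), Mul(2, Add(1, 4))), 2) = Pow(Mul(Rational(1, 2), Mul(2, 5)), 2) = Pow(Mul(Rational(1, 2), 10), 2) = Pow(5, 2) = 25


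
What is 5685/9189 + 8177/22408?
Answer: 67509311/68635704 ≈ 0.98359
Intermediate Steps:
5685/9189 + 8177/22408 = 5685*(1/9189) + 8177*(1/22408) = 1895/3063 + 8177/22408 = 67509311/68635704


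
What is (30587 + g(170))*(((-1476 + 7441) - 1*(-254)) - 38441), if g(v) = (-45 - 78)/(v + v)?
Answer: -167545651727/170 ≈ -9.8556e+8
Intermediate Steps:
g(v) = -123/(2*v) (g(v) = -123*1/(2*v) = -123/(2*v))
(30587 + g(170))*(((-1476 + 7441) - 1*(-254)) - 38441) = (30587 - 123/2/170)*(((-1476 + 7441) - 1*(-254)) - 38441) = (30587 - 123/2*1/170)*((5965 + 254) - 38441) = (30587 - 123/340)*(6219 - 38441) = (10399457/340)*(-32222) = -167545651727/170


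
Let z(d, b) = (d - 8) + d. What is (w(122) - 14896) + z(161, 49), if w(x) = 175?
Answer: -14407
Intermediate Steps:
z(d, b) = -8 + 2*d (z(d, b) = (-8 + d) + d = -8 + 2*d)
(w(122) - 14896) + z(161, 49) = (175 - 14896) + (-8 + 2*161) = -14721 + (-8 + 322) = -14721 + 314 = -14407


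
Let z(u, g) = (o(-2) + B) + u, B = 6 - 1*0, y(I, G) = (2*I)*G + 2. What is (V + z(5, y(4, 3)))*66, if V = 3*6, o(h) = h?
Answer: 1782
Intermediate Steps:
y(I, G) = 2 + 2*G*I (y(I, G) = 2*G*I + 2 = 2 + 2*G*I)
B = 6 (B = 6 + 0 = 6)
z(u, g) = 4 + u (z(u, g) = (-2 + 6) + u = 4 + u)
V = 18
(V + z(5, y(4, 3)))*66 = (18 + (4 + 5))*66 = (18 + 9)*66 = 27*66 = 1782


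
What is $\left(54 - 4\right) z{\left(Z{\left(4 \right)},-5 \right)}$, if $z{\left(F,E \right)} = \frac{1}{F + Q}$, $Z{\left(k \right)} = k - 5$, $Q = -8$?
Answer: $- \frac{50}{9} \approx -5.5556$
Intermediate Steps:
$Z{\left(k \right)} = -5 + k$
$z{\left(F,E \right)} = \frac{1}{-8 + F}$ ($z{\left(F,E \right)} = \frac{1}{F - 8} = \frac{1}{-8 + F}$)
$\left(54 - 4\right) z{\left(Z{\left(4 \right)},-5 \right)} = \frac{54 - 4}{-8 + \left(-5 + 4\right)} = \frac{50}{-8 - 1} = \frac{50}{-9} = 50 \left(- \frac{1}{9}\right) = - \frac{50}{9}$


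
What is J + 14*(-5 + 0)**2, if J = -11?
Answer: 339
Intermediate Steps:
J + 14*(-5 + 0)**2 = -11 + 14*(-5 + 0)**2 = -11 + 14*(-5)**2 = -11 + 14*25 = -11 + 350 = 339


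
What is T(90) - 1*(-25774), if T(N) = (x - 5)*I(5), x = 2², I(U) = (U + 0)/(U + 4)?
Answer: 231961/9 ≈ 25773.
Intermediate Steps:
I(U) = U/(4 + U)
x = 4
T(N) = -5/9 (T(N) = (4 - 5)*(5/(4 + 5)) = -5/9)
T(90) - 1*(-25774) = -5/9 - 1*(-25774) = -5/9 + 25774 = 231961/9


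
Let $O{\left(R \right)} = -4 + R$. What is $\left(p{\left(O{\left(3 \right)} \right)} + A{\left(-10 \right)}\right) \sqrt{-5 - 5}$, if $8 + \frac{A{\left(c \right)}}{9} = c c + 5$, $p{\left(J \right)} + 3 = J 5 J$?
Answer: $875 i \sqrt{10} \approx 2767.0 i$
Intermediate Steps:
$p{\left(J \right)} = -3 + 5 J^{2}$ ($p{\left(J \right)} = -3 + J 5 J = -3 + 5 J J = -3 + 5 J^{2}$)
$A{\left(c \right)} = -27 + 9 c^{2}$ ($A{\left(c \right)} = -72 + 9 \left(c c + 5\right) = -72 + 9 \left(c^{2} + 5\right) = -72 + 9 \left(5 + c^{2}\right) = -72 + \left(45 + 9 c^{2}\right) = -27 + 9 c^{2}$)
$\left(p{\left(O{\left(3 \right)} \right)} + A{\left(-10 \right)}\right) \sqrt{-5 - 5} = \left(\left(-3 + 5 \left(-4 + 3\right)^{2}\right) - \left(27 - 9 \left(-10\right)^{2}\right)\right) \sqrt{-5 - 5} = \left(\left(-3 + 5 \left(-1\right)^{2}\right) + \left(-27 + 9 \cdot 100\right)\right) \sqrt{-10} = \left(\left(-3 + 5 \cdot 1\right) + \left(-27 + 900\right)\right) i \sqrt{10} = \left(\left(-3 + 5\right) + 873\right) i \sqrt{10} = \left(2 + 873\right) i \sqrt{10} = 875 i \sqrt{10}$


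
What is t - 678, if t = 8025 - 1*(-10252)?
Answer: 17599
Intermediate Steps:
t = 18277 (t = 8025 + 10252 = 18277)
t - 678 = 18277 - 678 = 17599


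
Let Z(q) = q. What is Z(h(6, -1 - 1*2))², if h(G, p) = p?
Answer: 9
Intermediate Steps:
Z(h(6, -1 - 1*2))² = (-1 - 1*2)² = (-1 - 2)² = (-3)² = 9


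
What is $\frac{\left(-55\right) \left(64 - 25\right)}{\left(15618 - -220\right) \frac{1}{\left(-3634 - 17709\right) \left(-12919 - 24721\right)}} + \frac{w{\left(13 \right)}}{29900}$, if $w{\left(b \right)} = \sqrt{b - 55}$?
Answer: $- \frac{861593432700}{7919} + \frac{i \sqrt{42}}{29900} \approx -1.088 \cdot 10^{8} + 0.00021675 i$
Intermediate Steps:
$w{\left(b \right)} = \sqrt{-55 + b}$
$\frac{\left(-55\right) \left(64 - 25\right)}{\left(15618 - -220\right) \frac{1}{\left(-3634 - 17709\right) \left(-12919 - 24721\right)}} + \frac{w{\left(13 \right)}}{29900} = \frac{\left(-55\right) \left(64 - 25\right)}{\left(15618 - -220\right) \frac{1}{\left(-3634 - 17709\right) \left(-12919 - 24721\right)}} + \frac{\sqrt{-55 + 13}}{29900} = \frac{\left(-55\right) 39}{\left(15618 + 220\right) \frac{1}{\left(-21343\right) \left(-37640\right)}} + \sqrt{-42} \cdot \frac{1}{29900} = - \frac{2145}{15838 \cdot \frac{1}{803350520}} + i \sqrt{42} \cdot \frac{1}{29900} = - \frac{2145}{15838 \cdot \frac{1}{803350520}} + \frac{i \sqrt{42}}{29900} = - \frac{2145}{\frac{7919}{401675260}} + \frac{i \sqrt{42}}{29900} = \left(-2145\right) \frac{401675260}{7919} + \frac{i \sqrt{42}}{29900} = - \frac{861593432700}{7919} + \frac{i \sqrt{42}}{29900}$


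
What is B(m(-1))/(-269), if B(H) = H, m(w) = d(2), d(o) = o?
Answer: -2/269 ≈ -0.0074349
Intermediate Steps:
m(w) = 2
B(m(-1))/(-269) = 2/(-269) = 2*(-1/269) = -2/269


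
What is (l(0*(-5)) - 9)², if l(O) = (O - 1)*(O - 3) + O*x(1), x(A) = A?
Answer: 36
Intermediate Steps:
l(O) = O + (-1 + O)*(-3 + O) (l(O) = (O - 1)*(O - 3) + O*1 = (-1 + O)*(-3 + O) + O = O + (-1 + O)*(-3 + O))
(l(0*(-5)) - 9)² = ((3 + (0*(-5))² - 0*(-5)) - 9)² = ((3 + 0² - 3*0) - 9)² = ((3 + 0 + 0) - 9)² = (3 - 9)² = (-6)² = 36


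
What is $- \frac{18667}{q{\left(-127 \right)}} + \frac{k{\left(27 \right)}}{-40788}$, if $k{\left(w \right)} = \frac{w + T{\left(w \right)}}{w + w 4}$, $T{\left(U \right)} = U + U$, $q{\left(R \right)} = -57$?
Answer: $\frac{140998067}{430540} \approx 327.49$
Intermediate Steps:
$T{\left(U \right)} = 2 U$
$k{\left(w \right)} = \frac{3}{5}$ ($k{\left(w \right)} = \frac{w + 2 w}{w + w 4} = \frac{3 w}{w + 4 w} = \frac{3 w}{5 w} = 3 w \frac{1}{5 w} = \frac{3}{5}$)
$- \frac{18667}{q{\left(-127 \right)}} + \frac{k{\left(27 \right)}}{-40788} = - \frac{18667}{-57} + \frac{3}{5 \left(-40788\right)} = \left(-18667\right) \left(- \frac{1}{57}\right) + \frac{3}{5} \left(- \frac{1}{40788}\right) = \frac{18667}{57} - \frac{1}{67980} = \frac{140998067}{430540}$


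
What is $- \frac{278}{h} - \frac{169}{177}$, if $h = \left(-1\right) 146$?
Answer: $\frac{12266}{12921} \approx 0.94931$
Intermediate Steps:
$h = -146$
$- \frac{278}{h} - \frac{169}{177} = - \frac{278}{-146} - \frac{169}{177} = \left(-278\right) \left(- \frac{1}{146}\right) - \frac{169}{177} = \frac{139}{73} - \frac{169}{177} = \frac{12266}{12921}$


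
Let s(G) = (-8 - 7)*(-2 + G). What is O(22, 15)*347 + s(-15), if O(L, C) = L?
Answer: 7889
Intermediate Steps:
s(G) = 30 - 15*G (s(G) = -15*(-2 + G) = 30 - 15*G)
O(22, 15)*347 + s(-15) = 22*347 + (30 - 15*(-15)) = 7634 + (30 + 225) = 7634 + 255 = 7889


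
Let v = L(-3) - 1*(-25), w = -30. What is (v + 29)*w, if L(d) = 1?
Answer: -1650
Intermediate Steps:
v = 26 (v = 1 - 1*(-25) = 1 + 25 = 26)
(v + 29)*w = (26 + 29)*(-30) = 55*(-30) = -1650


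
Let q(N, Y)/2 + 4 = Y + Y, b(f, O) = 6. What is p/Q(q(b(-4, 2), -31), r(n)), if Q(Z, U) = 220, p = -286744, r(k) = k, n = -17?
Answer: -71686/55 ≈ -1303.4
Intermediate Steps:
q(N, Y) = -8 + 4*Y (q(N, Y) = -8 + 2*(Y + Y) = -8 + 2*(2*Y) = -8 + 4*Y)
p/Q(q(b(-4, 2), -31), r(n)) = -286744/220 = -286744*1/220 = -71686/55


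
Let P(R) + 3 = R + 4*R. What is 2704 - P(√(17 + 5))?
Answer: 2707 - 5*√22 ≈ 2683.5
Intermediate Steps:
P(R) = -3 + 5*R (P(R) = -3 + (R + 4*R) = -3 + 5*R)
2704 - P(√(17 + 5)) = 2704 - (-3 + 5*√(17 + 5)) = 2704 - (-3 + 5*√22) = 2704 + (3 - 5*√22) = 2707 - 5*√22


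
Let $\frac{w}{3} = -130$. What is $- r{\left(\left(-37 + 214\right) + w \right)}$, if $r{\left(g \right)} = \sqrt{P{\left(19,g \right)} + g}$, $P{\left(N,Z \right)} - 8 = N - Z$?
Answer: $- 3 \sqrt{3} \approx -5.1962$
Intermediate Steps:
$P{\left(N,Z \right)} = 8 + N - Z$ ($P{\left(N,Z \right)} = 8 + \left(N - Z\right) = 8 + N - Z$)
$w = -390$ ($w = 3 \left(-130\right) = -390$)
$r{\left(g \right)} = 3 \sqrt{3}$ ($r{\left(g \right)} = \sqrt{\left(8 + 19 - g\right) + g} = \sqrt{\left(27 - g\right) + g} = \sqrt{27} = 3 \sqrt{3}$)
$- r{\left(\left(-37 + 214\right) + w \right)} = - 3 \sqrt{3}$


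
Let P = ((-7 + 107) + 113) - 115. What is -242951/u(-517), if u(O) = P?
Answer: -242951/98 ≈ -2479.1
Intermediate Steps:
P = 98 (P = (100 + 113) - 115 = 213 - 115 = 98)
u(O) = 98
-242951/u(-517) = -242951/98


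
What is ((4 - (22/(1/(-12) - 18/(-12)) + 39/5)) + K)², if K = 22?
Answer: 51529/7225 ≈ 7.1320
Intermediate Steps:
((4 - (22/(1/(-12) - 18/(-12)) + 39/5)) + K)² = ((4 - (22/(1/(-12) - 18/(-12)) + 39/5)) + 22)² = ((4 - (22/(1*(-1/12) - 18*(-1/12)) + 39*(⅕))) + 22)² = ((4 - (22/(-1/12 + 3/2) + 39/5)) + 22)² = ((4 - (22/(17/12) + 39/5)) + 22)² = ((4 - (22*(12/17) + 39/5)) + 22)² = ((4 - (264/17 + 39/5)) + 22)² = ((4 - 1*1983/85) + 22)² = ((4 - 1983/85) + 22)² = (-1643/85 + 22)² = (227/85)² = 51529/7225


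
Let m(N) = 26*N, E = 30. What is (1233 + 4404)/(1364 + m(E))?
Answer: 5637/2144 ≈ 2.6292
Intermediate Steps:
(1233 + 4404)/(1364 + m(E)) = (1233 + 4404)/(1364 + 26*30) = 5637/(1364 + 780) = 5637/2144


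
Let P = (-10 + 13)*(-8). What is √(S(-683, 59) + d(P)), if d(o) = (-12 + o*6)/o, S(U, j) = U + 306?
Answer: I*√1482/2 ≈ 19.248*I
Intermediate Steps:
S(U, j) = 306 + U
P = -24 (P = 3*(-8) = -24)
d(o) = (-12 + 6*o)/o
√(S(-683, 59) + d(P)) = √((306 - 683) + (6 - 12/(-24))) = √(-377 + (6 - 12*(-1/24))) = √(-377 + (6 + ½)) = √(-377 + 13/2) = √(-741/2) = I*√1482/2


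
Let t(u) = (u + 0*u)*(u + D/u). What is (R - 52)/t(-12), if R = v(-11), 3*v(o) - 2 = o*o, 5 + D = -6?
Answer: -11/133 ≈ -0.082707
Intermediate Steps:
D = -11 (D = -5 - 6 = -11)
v(o) = ⅔ + o²/3 (v(o) = ⅔ + (o*o)/3 = ⅔ + o²/3)
t(u) = u*(u - 11/u) (t(u) = (u + 0*u)*(u - 11/u) = (u + 0)*(u - 11/u) = u*(u - 11/u))
R = 41 (R = ⅔ + (⅓)*(-11)² = ⅔ + (⅓)*121 = ⅔ + 121/3 = 41)
(R - 52)/t(-12) = (41 - 52)/(-11 + (-12)²) = -11/(-11 + 144) = -11/133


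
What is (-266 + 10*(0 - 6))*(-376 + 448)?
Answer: -23472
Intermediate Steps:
(-266 + 10*(0 - 6))*(-376 + 448) = (-266 + 10*(-6))*72 = (-266 - 60)*72 = -326*72 = -23472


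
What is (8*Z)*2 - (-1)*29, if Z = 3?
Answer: 77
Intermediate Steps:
(8*Z)*2 - (-1)*29 = (8*3)*2 - (-1)*29 = 24*2 - 1*(-29) = 48 + 29 = 77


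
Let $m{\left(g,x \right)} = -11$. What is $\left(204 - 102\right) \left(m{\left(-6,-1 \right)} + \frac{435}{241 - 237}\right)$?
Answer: $\frac{19941}{2} \approx 9970.5$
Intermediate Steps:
$\left(204 - 102\right) \left(m{\left(-6,-1 \right)} + \frac{435}{241 - 237}\right) = \left(204 - 102\right) \left(-11 + \frac{435}{241 - 237}\right) = 102 \left(-11 + \frac{435}{241 - 237}\right) = 102 \left(-11 + \frac{435}{4}\right) = 102 \cdot \frac{391}{4} = \frac{19941}{2}$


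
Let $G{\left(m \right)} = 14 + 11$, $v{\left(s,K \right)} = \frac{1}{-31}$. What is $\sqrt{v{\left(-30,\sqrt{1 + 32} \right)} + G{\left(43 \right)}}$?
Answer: $\frac{3 \sqrt{2666}}{31} \approx 4.9968$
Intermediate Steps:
$v{\left(s,K \right)} = - \frac{1}{31}$
$G{\left(m \right)} = 25$
$\sqrt{v{\left(-30,\sqrt{1 + 32} \right)} + G{\left(43 \right)}} = \sqrt{- \frac{1}{31} + 25} = \sqrt{\frac{774}{31}} = \frac{3 \sqrt{2666}}{31}$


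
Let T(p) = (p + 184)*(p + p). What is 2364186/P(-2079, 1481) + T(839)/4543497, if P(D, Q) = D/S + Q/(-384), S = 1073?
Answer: -1475302832860475146/3615789123051 ≈ -4.0802e+5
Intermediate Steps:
T(p) = 2*p*(184 + p) (T(p) = (184 + p)*(2*p) = 2*p*(184 + p))
P(D, Q) = -Q/384 + D/1073 (P(D, Q) = D/1073 + Q/(-384) = D*(1/1073) + Q*(-1/384) = D/1073 - Q/384 = -Q/384 + D/1073)
2364186/P(-2079, 1481) + T(839)/4543497 = 2364186/(-1/384*1481 + (1/1073)*(-2079)) + (2*839*(184 + 839))/4543497 = 2364186/(-1481/384 - 2079/1073) + (2*839*1023)*(1/4543497) = 2364186/(-2387449/412032) + 1716594*(1/4543497) = 2364186*(-412032/2387449) + 572198/1514499 = -974120285952/2387449 + 572198/1514499 = -1475302832860475146/3615789123051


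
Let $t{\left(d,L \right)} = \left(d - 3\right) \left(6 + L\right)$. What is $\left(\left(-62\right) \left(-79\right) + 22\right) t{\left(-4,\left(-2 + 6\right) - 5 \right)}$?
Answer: $-172200$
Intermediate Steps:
$t{\left(d,L \right)} = \left(-3 + d\right) \left(6 + L\right)$
$\left(\left(-62\right) \left(-79\right) + 22\right) t{\left(-4,\left(-2 + 6\right) - 5 \right)} = \left(\left(-62\right) \left(-79\right) + 22\right) \left(-18 - 3 \left(\left(-2 + 6\right) - 5\right) + 6 \left(-4\right) + \left(\left(-2 + 6\right) - 5\right) \left(-4\right)\right) = \left(4898 + 22\right) \left(-18 - 3 \left(4 - 5\right) - 24 + \left(4 - 5\right) \left(-4\right)\right) = 4920 \left(-18 - -3 - 24 - -4\right) = 4920 \left(-18 + 3 - 24 + 4\right) = 4920 \left(-35\right) = -172200$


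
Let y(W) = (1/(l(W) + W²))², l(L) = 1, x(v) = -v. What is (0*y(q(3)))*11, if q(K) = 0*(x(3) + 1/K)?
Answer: 0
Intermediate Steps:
q(K) = 0 (q(K) = 0*(-1*3 + 1/K) = 0*(-3 + 1/K) = 0)
y(W) = (1 + W²)⁻² (y(W) = (1/(1 + W²))² = (1 + W²)⁻²)
(0*y(q(3)))*11 = (0/(1 + 0²)²)*11 = (0/(1 + 0)²)*11 = (0/1²)*11 = (0*1)*11 = 0*11 = 0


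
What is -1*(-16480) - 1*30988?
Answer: -14508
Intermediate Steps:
-1*(-16480) - 1*30988 = 16480 - 30988 = -14508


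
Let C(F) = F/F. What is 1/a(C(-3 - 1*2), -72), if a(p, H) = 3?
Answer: ⅓ ≈ 0.33333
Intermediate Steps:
C(F) = 1
1/a(C(-3 - 1*2), -72) = 1/3 = ⅓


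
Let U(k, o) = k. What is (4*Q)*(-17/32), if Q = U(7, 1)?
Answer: -119/8 ≈ -14.875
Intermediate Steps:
Q = 7
(4*Q)*(-17/32) = (4*7)*(-17/32) = 28*(-17*1/32) = 28*(-17/32) = -119/8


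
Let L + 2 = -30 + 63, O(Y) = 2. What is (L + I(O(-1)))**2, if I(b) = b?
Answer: 1089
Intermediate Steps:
L = 31 (L = -2 + (-30 + 63) = -2 + 33 = 31)
(L + I(O(-1)))**2 = (31 + 2)**2 = 33**2 = 1089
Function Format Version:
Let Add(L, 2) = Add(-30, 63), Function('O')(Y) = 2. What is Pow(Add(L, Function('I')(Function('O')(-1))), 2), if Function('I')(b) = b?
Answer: 1089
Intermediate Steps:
L = 31 (L = Add(-2, Add(-30, 63)) = Add(-2, 33) = 31)
Pow(Add(L, Function('I')(Function('O')(-1))), 2) = Pow(Add(31, 2), 2) = Pow(33, 2) = 1089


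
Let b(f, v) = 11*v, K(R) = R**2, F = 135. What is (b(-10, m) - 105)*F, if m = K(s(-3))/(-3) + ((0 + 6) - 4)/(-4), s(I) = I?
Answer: -38745/2 ≈ -19373.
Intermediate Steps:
m = -7/2 (m = (-3)**2/(-3) + ((0 + 6) - 4)/(-4) = 9*(-1/3) + (6 - 4)*(-1/4) = -3 + 2*(-1/4) = -3 - 1/2 = -7/2 ≈ -3.5000)
(b(-10, m) - 105)*F = (11*(-7/2) - 105)*135 = (-77/2 - 105)*135 = -287/2*135 = -38745/2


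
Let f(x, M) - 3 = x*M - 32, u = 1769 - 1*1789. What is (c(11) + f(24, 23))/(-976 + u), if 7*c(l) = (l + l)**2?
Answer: -4145/6972 ≈ -0.59452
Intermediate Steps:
u = -20 (u = 1769 - 1789 = -20)
c(l) = 4*l**2/7 (c(l) = (l + l)**2/7 = (2*l)**2/7 = (4*l**2)/7 = 4*l**2/7)
f(x, M) = -29 + M*x (f(x, M) = 3 + (x*M - 32) = 3 + (M*x - 32) = 3 + (-32 + M*x) = -29 + M*x)
(c(11) + f(24, 23))/(-976 + u) = ((4/7)*11**2 + (-29 + 23*24))/(-976 - 20) = ((4/7)*121 + (-29 + 552))/(-996) = (484/7 + 523)*(-1/996) = (4145/7)*(-1/996) = -4145/6972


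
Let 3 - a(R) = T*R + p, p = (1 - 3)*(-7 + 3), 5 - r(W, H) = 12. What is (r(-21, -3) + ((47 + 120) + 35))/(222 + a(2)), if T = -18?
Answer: 195/253 ≈ 0.77075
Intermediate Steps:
r(W, H) = -7 (r(W, H) = 5 - 1*12 = 5 - 12 = -7)
p = 8 (p = -2*(-4) = 8)
a(R) = -5 + 18*R (a(R) = 3 - (-18*R + 8) = 3 - (8 - 18*R) = 3 + (-8 + 18*R) = -5 + 18*R)
(r(-21, -3) + ((47 + 120) + 35))/(222 + a(2)) = (-7 + ((47 + 120) + 35))/(222 + (-5 + 18*2)) = (-7 + (167 + 35))/(222 + (-5 + 36)) = (-7 + 202)/(222 + 31) = 195/253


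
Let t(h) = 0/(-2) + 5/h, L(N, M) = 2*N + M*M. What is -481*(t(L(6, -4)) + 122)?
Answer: -1645501/28 ≈ -58768.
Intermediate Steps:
L(N, M) = M² + 2*N (L(N, M) = 2*N + M² = M² + 2*N)
t(h) = 5/h (t(h) = 0*(-½) + 5/h = 0 + 5/h = 5/h)
-481*(t(L(6, -4)) + 122) = -481*(5/((-4)² + 2*6) + 122) = -481*(5/(16 + 12) + 122) = -481*(5/28 + 122) = -481*3421/28 = -1645501/28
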